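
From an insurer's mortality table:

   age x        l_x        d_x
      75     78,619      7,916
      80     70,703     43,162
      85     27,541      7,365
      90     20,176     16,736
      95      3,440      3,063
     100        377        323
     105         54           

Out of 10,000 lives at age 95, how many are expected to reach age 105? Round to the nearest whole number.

157

The relevant probability is 54/3,440 = 0.015698.
Expected number = 10,000 × 0.015698 = 157.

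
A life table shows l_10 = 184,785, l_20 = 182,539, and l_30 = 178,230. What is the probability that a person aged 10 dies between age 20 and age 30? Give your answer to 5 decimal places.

0.02332

We want 10|10q10 = (l_20 − l_30)/l_10.
This is the probability of reaching 20 but not 30, conditional on being alive at 10: (l_20 − l_30) / l_10.
= (182,539 − 178,230) / 184,785 = 4,309 / 184,785 = 0.023319.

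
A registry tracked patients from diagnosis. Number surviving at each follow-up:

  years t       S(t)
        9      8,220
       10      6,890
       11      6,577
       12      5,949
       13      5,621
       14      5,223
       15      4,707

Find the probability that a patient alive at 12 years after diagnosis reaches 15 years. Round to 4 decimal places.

The conditional survival probability is S(15)/S(12) = 4,707/5,949 = 0.791225.

0.7912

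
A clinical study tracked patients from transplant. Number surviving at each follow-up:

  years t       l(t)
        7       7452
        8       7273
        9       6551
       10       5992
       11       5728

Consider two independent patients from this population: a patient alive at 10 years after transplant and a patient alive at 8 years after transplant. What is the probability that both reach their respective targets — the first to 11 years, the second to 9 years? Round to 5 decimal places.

p₁ = l(11)/l(10) = 5728/5992 = 0.955941; p₂ = l(9)/l(8) = 6551/7273 = 0.900729.
P(both) = p₁ × p₂ = 0.955941 × 0.900729 = 0.861044.

0.86104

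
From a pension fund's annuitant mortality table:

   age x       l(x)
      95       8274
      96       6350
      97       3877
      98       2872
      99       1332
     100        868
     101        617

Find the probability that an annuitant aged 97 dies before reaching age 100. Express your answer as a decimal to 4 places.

0.7761

P(die before 100 | alive at 97) = 1 − l(100)/l(97) = 1 − 868/3877 = (3009)/3877 = 0.776116.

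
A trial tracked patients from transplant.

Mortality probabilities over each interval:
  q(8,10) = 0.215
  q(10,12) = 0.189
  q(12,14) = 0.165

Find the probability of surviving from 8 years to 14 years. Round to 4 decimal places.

Survival from 8 to 14 is the product of surviving each interval: (1 − 0.215) × (1 − 0.189) × (1 − 0.165).
= 0.785 × 0.811 × 0.835 = 0.531590.

0.5316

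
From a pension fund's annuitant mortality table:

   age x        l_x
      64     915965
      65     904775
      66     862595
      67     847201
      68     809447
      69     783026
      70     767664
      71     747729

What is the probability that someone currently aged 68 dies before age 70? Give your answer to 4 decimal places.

0.0516

P(die before 70 | alive at 68) = 1 − l_70/l_68 = 1 − 767664/809447 = (41783)/809447 = 0.051619.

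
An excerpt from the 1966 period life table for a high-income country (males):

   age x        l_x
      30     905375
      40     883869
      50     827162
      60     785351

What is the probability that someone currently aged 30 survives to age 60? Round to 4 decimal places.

We want 30p30 = l_60/l_30.
The conditional survival probability is l_60/l_30 = 785351/905375 = 0.867432.

0.8674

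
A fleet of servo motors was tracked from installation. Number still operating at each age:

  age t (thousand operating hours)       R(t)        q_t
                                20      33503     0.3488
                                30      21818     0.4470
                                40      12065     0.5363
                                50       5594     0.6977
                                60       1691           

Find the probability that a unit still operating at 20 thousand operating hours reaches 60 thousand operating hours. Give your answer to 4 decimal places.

0.0505

The conditional survival probability is R(60)/R(20) = 1691/33503 = 0.050473.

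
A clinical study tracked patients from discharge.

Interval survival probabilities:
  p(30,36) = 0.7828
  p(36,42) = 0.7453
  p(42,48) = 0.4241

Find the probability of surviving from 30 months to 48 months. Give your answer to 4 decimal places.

Survival from 30 to 48 is the product of surviving each interval: 0.7828 × 0.7453 × 0.4241.
= 0.247429.

0.2474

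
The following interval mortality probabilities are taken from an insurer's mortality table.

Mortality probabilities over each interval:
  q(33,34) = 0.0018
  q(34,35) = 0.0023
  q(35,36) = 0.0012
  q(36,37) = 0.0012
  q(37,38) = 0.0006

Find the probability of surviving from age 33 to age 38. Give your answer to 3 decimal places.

0.993

The overall survival probability is (1 − 0.0018) × (1 − 0.0023) × (1 − 0.0012) × (1 − 0.0012) × (1 − 0.0006).
= 0.9982 × 0.9977 × 0.9988 × 0.9988 × 0.9994 = 0.992919.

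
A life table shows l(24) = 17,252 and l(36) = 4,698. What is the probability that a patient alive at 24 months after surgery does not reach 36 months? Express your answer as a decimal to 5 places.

P(die before 36 | alive at 24) = 1 − l(36)/l(24) = 1 − 4,698/17,252 = (12,554)/17,252 = 0.727684.

0.72768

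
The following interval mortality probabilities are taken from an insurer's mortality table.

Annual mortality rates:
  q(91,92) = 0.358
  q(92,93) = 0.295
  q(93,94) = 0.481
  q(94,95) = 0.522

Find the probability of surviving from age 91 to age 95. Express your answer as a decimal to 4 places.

0.1123

The overall survival probability is (1 − 0.358) × (1 − 0.295) × (1 − 0.481) × (1 − 0.522).
= 0.642 × 0.705 × 0.519 × 0.478 = 0.112284.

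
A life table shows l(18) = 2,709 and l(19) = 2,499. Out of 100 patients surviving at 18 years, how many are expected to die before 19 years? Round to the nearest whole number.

8

The relevant probability is 1 − 2,499/2,709 = 0.077519.
Expected number = 100 × 0.077519 = 8.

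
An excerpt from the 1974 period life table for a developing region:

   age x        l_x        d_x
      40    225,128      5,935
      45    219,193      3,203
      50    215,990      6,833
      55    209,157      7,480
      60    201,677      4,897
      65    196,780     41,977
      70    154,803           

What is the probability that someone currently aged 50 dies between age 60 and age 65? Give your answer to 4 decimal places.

This is the probability of reaching 60 but not 65, conditional on being alive at 50: (l_60 − l_65) / l_50.
= (201,677 − 196,780) / 215,990 = 4,897 / 215,990 = 0.022672.

0.0227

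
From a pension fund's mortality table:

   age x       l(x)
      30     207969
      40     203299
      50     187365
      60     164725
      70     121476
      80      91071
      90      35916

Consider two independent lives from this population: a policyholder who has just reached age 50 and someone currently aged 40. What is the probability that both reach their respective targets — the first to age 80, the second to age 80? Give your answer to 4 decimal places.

0.2177

p₁ = l(80)/l(50) = 91071/187365 = 0.486062; p₂ = l(80)/l(40) = 91071/203299 = 0.447966.
P(both) = p₁ × p₂ = 0.486062 × 0.447966 = 0.217739.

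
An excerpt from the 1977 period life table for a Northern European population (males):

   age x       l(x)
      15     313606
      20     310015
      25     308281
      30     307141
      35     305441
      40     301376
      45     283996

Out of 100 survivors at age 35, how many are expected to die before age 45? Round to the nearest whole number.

The relevant probability is 1 − 283996/305441 = 0.070210.
Expected number = 100 × 0.070210 = 7.

7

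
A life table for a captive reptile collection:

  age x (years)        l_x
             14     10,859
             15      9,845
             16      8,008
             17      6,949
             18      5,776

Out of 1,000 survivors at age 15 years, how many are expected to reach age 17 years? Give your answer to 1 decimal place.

The relevant probability is 6,949/9,845 = 0.705841.
Expected number = 1,000 × 0.705841 = 705.8.

705.8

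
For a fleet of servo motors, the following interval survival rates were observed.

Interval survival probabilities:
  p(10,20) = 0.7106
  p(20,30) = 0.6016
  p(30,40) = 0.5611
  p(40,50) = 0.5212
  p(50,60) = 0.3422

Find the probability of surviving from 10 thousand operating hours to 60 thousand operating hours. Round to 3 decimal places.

0.043

Survival from 10 to 60 is the product of surviving each interval: 0.7106 × 0.6016 × 0.5611 × 0.5212 × 0.3422.
= 0.042782.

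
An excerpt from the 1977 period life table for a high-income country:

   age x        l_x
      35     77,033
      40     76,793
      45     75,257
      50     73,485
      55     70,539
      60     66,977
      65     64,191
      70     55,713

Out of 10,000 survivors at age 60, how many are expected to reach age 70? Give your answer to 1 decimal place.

The relevant probability is 55,713/66,977 = 0.831823.
Expected number = 10,000 × 0.831823 = 8318.2.

8318.2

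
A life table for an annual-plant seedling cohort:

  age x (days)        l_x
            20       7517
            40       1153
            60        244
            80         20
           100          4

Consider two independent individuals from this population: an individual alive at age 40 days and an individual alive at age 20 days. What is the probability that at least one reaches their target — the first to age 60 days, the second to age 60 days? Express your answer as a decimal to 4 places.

p₁ = l_60/l_40 = 244/1153 = 0.211622; p₂ = l_60/l_20 = 244/7517 = 0.032460.
P(at least one) = 1 − (1−p₁)(1−p₂) = 1 − 0.788378 × 0.967540 = 0.237213.

0.2372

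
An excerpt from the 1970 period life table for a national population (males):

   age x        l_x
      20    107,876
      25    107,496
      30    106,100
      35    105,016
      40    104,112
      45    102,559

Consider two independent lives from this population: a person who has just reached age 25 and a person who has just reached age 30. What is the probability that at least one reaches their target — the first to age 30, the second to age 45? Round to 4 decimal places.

0.9996

p₁ = l_30/l_25 = 106,100/107,496 = 0.987013; p₂ = l_45/l_30 = 102,559/106,100 = 0.966626.
P(at least one) = 1 − (1−p₁)(1−p₂) = 1 − 0.012987 × 0.033374 = 0.999567.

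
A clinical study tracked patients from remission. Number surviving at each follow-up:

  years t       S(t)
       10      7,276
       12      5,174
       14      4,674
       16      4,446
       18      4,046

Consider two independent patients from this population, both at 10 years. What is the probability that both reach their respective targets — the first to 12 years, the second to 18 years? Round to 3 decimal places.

p₁ = S(12)/S(10) = 5,174/7,276 = 0.711105; p₂ = S(18)/S(10) = 4,046/7,276 = 0.556075.
P(both) = p₁ × p₂ = 0.711105 × 0.556075 = 0.395428.

0.395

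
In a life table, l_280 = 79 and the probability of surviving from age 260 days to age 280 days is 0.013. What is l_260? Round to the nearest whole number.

6077

l_260 = l_280 / p = 79 / 0.013 = 6077.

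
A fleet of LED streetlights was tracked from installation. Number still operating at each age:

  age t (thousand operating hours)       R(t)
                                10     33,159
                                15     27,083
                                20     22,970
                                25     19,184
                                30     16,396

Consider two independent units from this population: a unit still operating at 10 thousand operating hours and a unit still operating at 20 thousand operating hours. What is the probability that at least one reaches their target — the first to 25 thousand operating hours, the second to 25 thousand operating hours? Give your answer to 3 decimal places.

0.931

p₁ = R(25)/R(10) = 19,184/33,159 = 0.578546; p₂ = R(25)/R(20) = 19,184/22,970 = 0.835176.
P(at least one) = 1 − (1−p₁)(1−p₂) = 1 − 0.421454 × 0.164824 = 0.930534.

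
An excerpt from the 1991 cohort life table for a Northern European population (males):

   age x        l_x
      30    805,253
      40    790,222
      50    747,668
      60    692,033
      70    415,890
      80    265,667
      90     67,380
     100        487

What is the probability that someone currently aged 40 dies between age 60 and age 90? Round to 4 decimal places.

0.7905

This is the probability of reaching 60 but not 90, conditional on being alive at 40: (l_60 − l_90) / l_40.
= (692,033 − 67,380) / 790,222 = 624,653 / 790,222 = 0.790478.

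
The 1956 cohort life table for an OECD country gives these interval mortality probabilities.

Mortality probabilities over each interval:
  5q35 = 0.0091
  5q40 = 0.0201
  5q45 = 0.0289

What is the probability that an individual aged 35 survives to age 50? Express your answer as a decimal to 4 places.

The overall survival probability is (1 − 0.0091) × (1 − 0.0201) × (1 − 0.0289).
= 0.9909 × 0.9799 × 0.9711 = 0.942922.

0.9429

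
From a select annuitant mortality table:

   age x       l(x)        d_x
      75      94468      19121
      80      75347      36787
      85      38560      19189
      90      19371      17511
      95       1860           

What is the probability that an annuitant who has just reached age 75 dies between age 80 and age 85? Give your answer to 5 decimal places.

0.38941

This is the probability of reaching 80 but not 85, conditional on being alive at 75: (l(80) − l(85)) / l(75).
= (75347 − 38560) / 94468 = 36787 / 94468 = 0.389412.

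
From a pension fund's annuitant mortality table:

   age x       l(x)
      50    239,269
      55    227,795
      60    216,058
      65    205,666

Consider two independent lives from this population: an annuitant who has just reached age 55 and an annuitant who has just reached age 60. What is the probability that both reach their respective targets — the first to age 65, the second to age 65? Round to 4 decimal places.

0.8594

p₁ = l(65)/l(55) = 205,666/227,795 = 0.902856; p₂ = l(65)/l(60) = 205,666/216,058 = 0.951902.
P(both) = p₁ × p₂ = 0.902856 × 0.951902 = 0.859430.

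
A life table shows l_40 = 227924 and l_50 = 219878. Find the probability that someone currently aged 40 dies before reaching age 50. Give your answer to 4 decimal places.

0.0353

P(die before 50 | alive at 40) = 1 − l_50/l_40 = 1 − 219878/227924 = (8046)/227924 = 0.035301.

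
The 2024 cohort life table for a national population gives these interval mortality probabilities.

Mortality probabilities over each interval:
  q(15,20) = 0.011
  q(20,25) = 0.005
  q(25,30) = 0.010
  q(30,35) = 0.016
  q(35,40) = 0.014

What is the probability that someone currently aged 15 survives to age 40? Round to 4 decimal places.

The overall survival probability is (1 − 0.011) × (1 − 0.005) × (1 − 0.010) × (1 − 0.016) × (1 − 0.014).
= 0.989 × 0.995 × 0.990 × 0.984 × 0.986 = 0.945206.

0.9452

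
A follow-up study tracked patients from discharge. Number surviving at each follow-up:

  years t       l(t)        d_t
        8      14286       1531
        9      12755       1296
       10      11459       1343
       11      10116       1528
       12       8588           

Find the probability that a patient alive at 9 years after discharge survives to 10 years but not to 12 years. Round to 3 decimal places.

0.225

This is the probability of reaching 10 but not 12, conditional on being alive at 9: (l(10) − l(12)) / l(9).
= (11459 − 8588) / 12755 = 2871 / 12755 = 0.225088.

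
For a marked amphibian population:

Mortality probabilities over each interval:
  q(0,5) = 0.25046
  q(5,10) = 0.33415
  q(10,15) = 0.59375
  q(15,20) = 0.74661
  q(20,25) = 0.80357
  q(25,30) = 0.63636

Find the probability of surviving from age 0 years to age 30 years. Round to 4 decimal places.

0.0037

P(survive 0→30) = (1 − 0.25046) × (1 − 0.33415) × (1 − 0.59375) × (1 − 0.74661) × (1 − 0.80357) × (1 − 0.63636).
= 0.74954 × 0.66585 × 0.40625 × 0.25339 × 0.19643 × 0.36364 = 0.003670.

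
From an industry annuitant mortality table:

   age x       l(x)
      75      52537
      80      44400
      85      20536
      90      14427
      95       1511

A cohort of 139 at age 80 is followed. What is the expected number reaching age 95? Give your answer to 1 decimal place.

The relevant probability is 1511/44400 = 0.034032.
Expected number = 139 × 0.034032 = 4.7.

4.7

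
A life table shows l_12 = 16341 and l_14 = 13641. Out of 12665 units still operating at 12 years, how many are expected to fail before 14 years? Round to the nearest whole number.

2093

The relevant probability is 1 − 13641/16341 = 0.165229.
Expected number = 12665 × 0.165229 = 2093.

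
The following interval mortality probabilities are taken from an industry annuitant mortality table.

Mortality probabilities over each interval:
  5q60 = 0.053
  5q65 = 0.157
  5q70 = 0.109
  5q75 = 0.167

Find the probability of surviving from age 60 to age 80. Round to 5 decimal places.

0.59252

The overall survival probability is (1 − 0.053) × (1 − 0.157) × (1 − 0.109) × (1 − 0.167).
= 0.947 × 0.843 × 0.891 × 0.833 = 0.592516.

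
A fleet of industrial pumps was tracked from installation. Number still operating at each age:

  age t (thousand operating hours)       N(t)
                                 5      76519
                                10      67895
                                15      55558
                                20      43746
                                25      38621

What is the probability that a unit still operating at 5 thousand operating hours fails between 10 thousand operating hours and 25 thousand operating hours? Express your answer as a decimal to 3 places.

This is the probability of reaching 10 but not 25, conditional on being operational at 5: (N(10) − N(25)) / N(5).
= (67895 − 38621) / 76519 = 29274 / 76519 = 0.382572.

0.383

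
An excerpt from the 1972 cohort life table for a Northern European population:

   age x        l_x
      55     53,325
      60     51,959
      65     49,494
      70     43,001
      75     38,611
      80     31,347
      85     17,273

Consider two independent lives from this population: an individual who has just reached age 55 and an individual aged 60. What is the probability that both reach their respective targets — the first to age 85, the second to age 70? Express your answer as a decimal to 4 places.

p₁ = l_85/l_55 = 17,273/53,325 = 0.323919; p₂ = l_70/l_60 = 43,001/51,959 = 0.827595.
P(both) = p₁ × p₂ = 0.323919 × 0.827595 = 0.268074.

0.2681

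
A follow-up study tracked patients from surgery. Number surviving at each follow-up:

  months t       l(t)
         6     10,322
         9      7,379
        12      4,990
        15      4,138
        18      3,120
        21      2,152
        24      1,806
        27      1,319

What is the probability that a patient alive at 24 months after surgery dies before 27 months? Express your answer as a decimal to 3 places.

P(die before 27 | alive at 24) = 1 − l(27)/l(24) = 1 − 1,319/1,806 = (487)/1,806 = 0.269657.

0.270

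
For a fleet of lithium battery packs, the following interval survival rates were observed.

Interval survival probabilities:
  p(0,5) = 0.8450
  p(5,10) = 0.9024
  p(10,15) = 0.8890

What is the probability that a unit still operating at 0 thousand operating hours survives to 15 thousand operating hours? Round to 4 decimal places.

0.6779

The overall survival probability is 0.8450 × 0.9024 × 0.8890.
= 0.677887.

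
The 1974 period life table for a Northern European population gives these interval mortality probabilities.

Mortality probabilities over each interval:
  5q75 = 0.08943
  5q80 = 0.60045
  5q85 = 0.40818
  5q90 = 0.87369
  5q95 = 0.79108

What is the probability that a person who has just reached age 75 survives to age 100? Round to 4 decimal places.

Chaining the interval survival probabilities: (1 − 0.08943) × (1 − 0.60045) × (1 − 0.40818) × (1 − 0.87369) × (1 − 0.79108).
= 0.91057 × 0.39955 × 0.59182 × 0.12631 × 0.20892 = 0.005682.

0.0057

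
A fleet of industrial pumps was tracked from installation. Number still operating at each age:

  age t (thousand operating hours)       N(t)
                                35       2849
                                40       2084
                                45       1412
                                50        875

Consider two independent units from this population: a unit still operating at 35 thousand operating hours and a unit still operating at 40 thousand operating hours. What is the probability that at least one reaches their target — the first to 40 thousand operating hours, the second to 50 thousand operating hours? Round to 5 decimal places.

p₁ = N(40)/N(35) = 2084/2849 = 0.731485; p₂ = N(50)/N(40) = 875/2084 = 0.419866.
P(at least one) = 1 − (1−p₁)(1−p₂) = 1 − 0.268515 × 0.580134 = 0.844225.

0.84423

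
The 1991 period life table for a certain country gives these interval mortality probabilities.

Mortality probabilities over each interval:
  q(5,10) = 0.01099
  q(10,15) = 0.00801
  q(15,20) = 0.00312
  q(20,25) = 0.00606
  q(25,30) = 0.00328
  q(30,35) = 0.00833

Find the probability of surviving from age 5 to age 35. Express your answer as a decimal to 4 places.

P(survive 5→35) = (1 − 0.01099) × (1 − 0.00801) × (1 − 0.00312) × (1 − 0.00606) × (1 − 0.00328) × (1 − 0.00833).
= 0.98901 × 0.99199 × 0.99688 × 0.99394 × 0.99672 × 0.99167 = 0.960841.

0.9608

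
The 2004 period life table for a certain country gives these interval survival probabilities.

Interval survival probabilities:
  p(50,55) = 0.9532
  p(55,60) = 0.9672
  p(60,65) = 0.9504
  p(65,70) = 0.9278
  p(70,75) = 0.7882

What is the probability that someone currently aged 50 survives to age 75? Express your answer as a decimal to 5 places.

0.64076

Survival from 50 to 75 is the product of surviving each interval: 0.9532 × 0.9672 × 0.9504 × 0.9278 × 0.7882.
= 0.640763.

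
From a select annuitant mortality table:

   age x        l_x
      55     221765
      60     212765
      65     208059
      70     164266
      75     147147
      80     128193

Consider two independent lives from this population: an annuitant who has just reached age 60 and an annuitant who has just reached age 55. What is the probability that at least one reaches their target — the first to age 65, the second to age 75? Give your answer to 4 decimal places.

p₁ = l_65/l_60 = 208059/212765 = 0.977882; p₂ = l_75/l_55 = 147147/221765 = 0.663527.
P(at least one) = 1 − (1−p₁)(1−p₂) = 1 − 0.022118 × 0.336473 = 0.992558.

0.9926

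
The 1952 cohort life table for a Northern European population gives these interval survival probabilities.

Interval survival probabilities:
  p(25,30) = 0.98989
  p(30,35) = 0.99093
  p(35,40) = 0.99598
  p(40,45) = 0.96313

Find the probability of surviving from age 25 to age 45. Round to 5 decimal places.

P(survive 25→45) = 0.98989 × 0.99093 × 0.99598 × 0.96313.
= 0.940948.

0.94095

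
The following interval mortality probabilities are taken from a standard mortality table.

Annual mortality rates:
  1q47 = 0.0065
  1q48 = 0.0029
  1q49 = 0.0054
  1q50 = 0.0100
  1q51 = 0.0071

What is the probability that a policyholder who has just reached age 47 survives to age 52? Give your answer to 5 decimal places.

Chaining the interval survival probabilities: (1 − 0.0065) × (1 − 0.0029) × (1 − 0.0054) × (1 − 0.0100) × (1 − 0.0071).
= 0.9935 × 0.9971 × 0.9946 × 0.9900 × 0.9929 = 0.968491.

0.96849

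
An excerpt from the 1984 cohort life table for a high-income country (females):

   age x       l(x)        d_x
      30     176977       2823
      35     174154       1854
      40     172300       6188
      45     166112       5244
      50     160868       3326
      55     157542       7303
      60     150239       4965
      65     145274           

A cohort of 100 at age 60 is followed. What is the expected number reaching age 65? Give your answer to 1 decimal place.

96.7

The relevant probability is 145274/150239 = 0.966953.
Expected number = 100 × 0.966953 = 96.7.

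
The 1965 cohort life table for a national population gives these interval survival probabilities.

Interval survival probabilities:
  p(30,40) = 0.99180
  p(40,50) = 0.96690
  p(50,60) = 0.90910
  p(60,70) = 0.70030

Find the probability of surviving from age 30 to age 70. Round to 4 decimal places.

0.6105

Survival from 30 to 70 is the product of surviving each interval: 0.99180 × 0.96690 × 0.90910 × 0.70030.
= 0.610522.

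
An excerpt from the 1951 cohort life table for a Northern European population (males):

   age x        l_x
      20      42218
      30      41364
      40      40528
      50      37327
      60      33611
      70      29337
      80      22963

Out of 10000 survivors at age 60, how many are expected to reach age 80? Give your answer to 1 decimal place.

6832.0

The relevant probability is 22963/33611 = 0.683199.
Expected number = 10000 × 0.683199 = 6832.0.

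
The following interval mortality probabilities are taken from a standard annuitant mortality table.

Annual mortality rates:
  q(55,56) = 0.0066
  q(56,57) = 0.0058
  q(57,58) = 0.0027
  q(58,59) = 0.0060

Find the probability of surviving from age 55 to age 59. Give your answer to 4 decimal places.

0.9791

P(survive 55→59) = (1 − 0.0066) × (1 − 0.0058) × (1 − 0.0027) × (1 − 0.0060).
= 0.9934 × 0.9942 × 0.9973 × 0.9940 = 0.979062.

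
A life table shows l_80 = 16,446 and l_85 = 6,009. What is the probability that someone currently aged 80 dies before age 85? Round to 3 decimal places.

0.635

P(die before 85 | alive at 80) = 1 − l_85/l_80 = 1 − 6,009/16,446 = (10,437)/16,446 = 0.634622.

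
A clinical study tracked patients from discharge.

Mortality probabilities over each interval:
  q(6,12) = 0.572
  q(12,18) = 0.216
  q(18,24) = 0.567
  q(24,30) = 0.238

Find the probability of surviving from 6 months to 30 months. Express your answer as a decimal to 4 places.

The overall survival probability is (1 − 0.572) × (1 − 0.216) × (1 − 0.567) × (1 − 0.238).
= 0.428 × 0.784 × 0.433 × 0.762 = 0.110714.

0.1107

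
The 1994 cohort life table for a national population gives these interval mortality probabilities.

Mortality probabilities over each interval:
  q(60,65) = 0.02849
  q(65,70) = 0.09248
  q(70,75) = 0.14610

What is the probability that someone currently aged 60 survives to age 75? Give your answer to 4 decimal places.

0.7529

P(survive 60→75) = (1 − 0.02849) × (1 − 0.09248) × (1 − 0.14610).
= 0.97151 × 0.90752 × 0.85390 = 0.752854.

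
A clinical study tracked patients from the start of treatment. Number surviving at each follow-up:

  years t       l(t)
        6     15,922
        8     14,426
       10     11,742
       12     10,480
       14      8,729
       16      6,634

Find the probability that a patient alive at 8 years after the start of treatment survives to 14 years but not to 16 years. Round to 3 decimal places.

This is the probability of reaching 14 but not 16, conditional on being alive at 8: (l(14) − l(16)) / l(8).
= (8,729 − 6,634) / 14,426 = 2,095 / 14,426 = 0.145224.

0.145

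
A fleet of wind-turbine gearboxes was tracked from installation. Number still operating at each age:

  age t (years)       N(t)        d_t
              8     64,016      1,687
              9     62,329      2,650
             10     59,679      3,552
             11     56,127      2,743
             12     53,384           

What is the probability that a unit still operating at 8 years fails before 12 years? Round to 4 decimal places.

P(fail before 12 | operational at 8) = 1 − N(12)/N(8) = 1 − 53,384/64,016 = (10,632)/64,016 = 0.166083.

0.1661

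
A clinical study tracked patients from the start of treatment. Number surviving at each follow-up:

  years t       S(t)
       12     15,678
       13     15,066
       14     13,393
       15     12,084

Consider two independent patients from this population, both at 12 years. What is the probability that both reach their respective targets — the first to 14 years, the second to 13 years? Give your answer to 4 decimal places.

p₁ = S(14)/S(12) = 13,393/15,678 = 0.854254; p₂ = S(13)/S(12) = 15,066/15,678 = 0.960964.
P(both) = p₁ × p₂ = 0.854254 × 0.960964 = 0.820907.

0.8209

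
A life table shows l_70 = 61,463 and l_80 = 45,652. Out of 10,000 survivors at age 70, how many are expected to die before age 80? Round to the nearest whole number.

2572

The relevant probability is 1 − 45,652/61,463 = 0.257244.
Expected number = 10,000 × 0.257244 = 2572.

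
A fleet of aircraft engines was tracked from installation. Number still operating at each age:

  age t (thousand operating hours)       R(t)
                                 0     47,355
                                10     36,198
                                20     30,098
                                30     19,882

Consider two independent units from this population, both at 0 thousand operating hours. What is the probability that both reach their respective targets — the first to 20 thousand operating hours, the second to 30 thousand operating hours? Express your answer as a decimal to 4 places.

0.2668

p₁ = R(20)/R(0) = 30,098/47,355 = 0.635582; p₂ = R(30)/R(0) = 19,882/47,355 = 0.419850.
P(both) = p₁ × p₂ = 0.635582 × 0.419850 = 0.266849.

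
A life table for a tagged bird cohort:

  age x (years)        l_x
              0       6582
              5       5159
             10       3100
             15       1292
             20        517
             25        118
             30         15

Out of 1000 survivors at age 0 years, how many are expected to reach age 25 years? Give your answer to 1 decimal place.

17.9

The relevant probability is 118/6582 = 0.017928.
Expected number = 1000 × 0.017928 = 17.9.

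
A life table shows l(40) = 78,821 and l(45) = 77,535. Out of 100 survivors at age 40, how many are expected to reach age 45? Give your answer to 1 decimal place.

98.4

The relevant probability is 77,535/78,821 = 0.983685.
Expected number = 100 × 0.983685 = 98.4.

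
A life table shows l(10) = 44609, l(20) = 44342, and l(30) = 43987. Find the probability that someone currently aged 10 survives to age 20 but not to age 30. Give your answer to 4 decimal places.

0.0080

This is the probability of reaching 20 but not 30, conditional on being alive at 10: (l(20) − l(30)) / l(10).
= (44342 − 43987) / 44609 = 355 / 44609 = 0.007958.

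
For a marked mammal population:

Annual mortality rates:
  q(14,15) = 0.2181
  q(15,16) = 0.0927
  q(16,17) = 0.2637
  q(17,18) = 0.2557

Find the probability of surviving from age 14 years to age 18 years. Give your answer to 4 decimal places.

P(survive 14→18) = (1 − 0.2181) × (1 − 0.0927) × (1 − 0.2637) × (1 − 0.2557).
= 0.7819 × 0.9073 × 0.7363 × 0.7443 = 0.388781.

0.3888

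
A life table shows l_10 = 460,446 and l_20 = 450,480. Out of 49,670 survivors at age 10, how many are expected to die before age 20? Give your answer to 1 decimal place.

The relevant probability is 1 − 450,480/460,446 = 0.021644.
Expected number = 49,670 × 0.021644 = 1075.1.

1075.1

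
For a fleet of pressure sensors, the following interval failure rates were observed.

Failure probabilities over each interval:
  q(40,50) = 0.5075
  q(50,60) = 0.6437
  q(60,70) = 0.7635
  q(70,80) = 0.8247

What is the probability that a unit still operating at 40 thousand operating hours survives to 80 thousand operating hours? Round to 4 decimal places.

The overall survival probability is (1 − 0.5075) × (1 − 0.6437) × (1 − 0.7635) × (1 − 0.8247).
= 0.4925 × 0.3563 × 0.2365 × 0.1753 = 0.007275.

0.0073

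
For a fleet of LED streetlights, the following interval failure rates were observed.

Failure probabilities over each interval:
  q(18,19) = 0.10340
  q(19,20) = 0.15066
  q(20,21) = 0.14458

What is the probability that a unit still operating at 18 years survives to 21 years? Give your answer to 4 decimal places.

0.6514

The overall survival probability is (1 − 0.10340) × (1 − 0.15066) × (1 − 0.14458).
= 0.89660 × 0.84934 × 0.85542 = 0.651418.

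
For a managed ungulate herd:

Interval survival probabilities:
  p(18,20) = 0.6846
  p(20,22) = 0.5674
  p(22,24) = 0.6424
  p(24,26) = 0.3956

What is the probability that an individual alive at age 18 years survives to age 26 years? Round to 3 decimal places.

P(survive 18→26) = 0.6846 × 0.5674 × 0.6424 × 0.3956.
= 0.098716.

0.099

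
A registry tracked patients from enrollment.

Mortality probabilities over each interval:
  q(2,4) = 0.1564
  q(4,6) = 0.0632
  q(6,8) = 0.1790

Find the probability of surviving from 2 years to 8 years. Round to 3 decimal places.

The overall survival probability is (1 − 0.1564) × (1 − 0.0632) × (1 − 0.1790).
= 0.8436 × 0.9368 × 0.8210 = 0.648824.

0.649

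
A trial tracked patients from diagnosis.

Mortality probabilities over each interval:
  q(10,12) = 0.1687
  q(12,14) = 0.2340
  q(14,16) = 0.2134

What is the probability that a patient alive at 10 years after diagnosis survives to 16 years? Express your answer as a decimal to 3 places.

The overall survival probability is (1 − 0.1687) × (1 − 0.2340) × (1 − 0.2134).
= 0.8313 × 0.7660 × 0.7866 = 0.500888.

0.501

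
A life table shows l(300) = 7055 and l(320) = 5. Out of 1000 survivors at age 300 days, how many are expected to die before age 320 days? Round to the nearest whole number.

The relevant probability is 1 − 5/7055 = 0.999291.
Expected number = 1000 × 0.999291 = 999.

999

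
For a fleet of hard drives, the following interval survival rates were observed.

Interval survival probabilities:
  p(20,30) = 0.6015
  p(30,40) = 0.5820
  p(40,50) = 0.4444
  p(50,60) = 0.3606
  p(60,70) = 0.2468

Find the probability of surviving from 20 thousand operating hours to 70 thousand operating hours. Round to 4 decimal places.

0.0138

Chaining the interval survival probabilities: 0.6015 × 0.5820 × 0.4444 × 0.3606 × 0.2468.
= 0.013845.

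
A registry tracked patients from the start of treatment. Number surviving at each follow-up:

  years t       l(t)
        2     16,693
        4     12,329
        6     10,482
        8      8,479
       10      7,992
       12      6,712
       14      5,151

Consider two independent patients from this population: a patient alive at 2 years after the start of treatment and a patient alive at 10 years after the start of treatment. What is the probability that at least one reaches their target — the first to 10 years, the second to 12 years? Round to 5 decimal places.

0.91652

p₁ = l(10)/l(2) = 7,992/16,693 = 0.478764; p₂ = l(12)/l(10) = 6,712/7,992 = 0.839840.
P(at least one) = 1 − (1−p₁)(1−p₂) = 1 − 0.521236 × 0.160160 = 0.916519.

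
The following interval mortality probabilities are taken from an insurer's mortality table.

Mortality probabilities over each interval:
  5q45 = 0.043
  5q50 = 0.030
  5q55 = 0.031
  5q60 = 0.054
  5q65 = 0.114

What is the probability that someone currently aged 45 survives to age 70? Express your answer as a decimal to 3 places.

The overall survival probability is (1 − 0.043) × (1 − 0.030) × (1 − 0.031) × (1 − 0.054) × (1 − 0.114).
= 0.957 × 0.970 × 0.969 × 0.946 × 0.886 = 0.753932.

0.754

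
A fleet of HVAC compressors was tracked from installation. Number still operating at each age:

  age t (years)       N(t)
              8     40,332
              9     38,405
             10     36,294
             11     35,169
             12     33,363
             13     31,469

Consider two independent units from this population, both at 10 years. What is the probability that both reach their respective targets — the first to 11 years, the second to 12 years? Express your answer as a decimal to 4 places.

p₁ = N(11)/N(10) = 35,169/36,294 = 0.969003; p₂ = N(12)/N(10) = 33,363/36,294 = 0.919243.
P(both) = p₁ × p₂ = 0.969003 × 0.919243 = 0.890749.

0.8907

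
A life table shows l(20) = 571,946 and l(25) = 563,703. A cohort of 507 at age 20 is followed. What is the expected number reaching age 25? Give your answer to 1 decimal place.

499.7

The relevant probability is 563,703/571,946 = 0.985588.
Expected number = 507 × 0.985588 = 499.7.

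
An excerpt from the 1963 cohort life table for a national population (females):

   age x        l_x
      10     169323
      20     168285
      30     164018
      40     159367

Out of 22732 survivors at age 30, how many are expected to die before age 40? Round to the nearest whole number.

645

The relevant probability is 1 − 159367/164018 = 0.028357.
Expected number = 22732 × 0.028357 = 645.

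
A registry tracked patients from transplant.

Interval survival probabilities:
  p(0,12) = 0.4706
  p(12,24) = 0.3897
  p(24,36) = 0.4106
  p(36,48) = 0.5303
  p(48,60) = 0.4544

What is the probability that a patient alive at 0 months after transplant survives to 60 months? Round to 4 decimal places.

Chaining the interval survival probabilities: 0.4706 × 0.3897 × 0.4106 × 0.5303 × 0.4544.
= 0.018145.

0.0181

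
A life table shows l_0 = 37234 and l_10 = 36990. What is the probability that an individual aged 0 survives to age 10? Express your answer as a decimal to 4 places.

The conditional survival probability is l_10/l_0 = 36990/37234 = 0.993447.

0.9934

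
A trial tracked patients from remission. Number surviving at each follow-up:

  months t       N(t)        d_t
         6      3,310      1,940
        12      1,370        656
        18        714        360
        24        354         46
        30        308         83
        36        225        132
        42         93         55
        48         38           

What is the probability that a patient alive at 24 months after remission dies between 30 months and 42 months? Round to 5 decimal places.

This is the probability of reaching 30 but not 42, conditional on being alive at 24: (N(30) − N(42)) / N(24).
= (308 − 93) / 354 = 215 / 354 = 0.607345.

0.60734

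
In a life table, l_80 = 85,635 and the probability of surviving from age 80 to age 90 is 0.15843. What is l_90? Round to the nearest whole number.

13567

l_90 = l_80 × p = 85,635 × 0.15843 = 13567.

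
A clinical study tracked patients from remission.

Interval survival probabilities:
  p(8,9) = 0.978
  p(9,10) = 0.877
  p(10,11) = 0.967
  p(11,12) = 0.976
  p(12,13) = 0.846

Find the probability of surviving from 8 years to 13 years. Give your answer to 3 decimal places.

0.685

The overall survival probability is 0.978 × 0.877 × 0.967 × 0.976 × 0.846.
= 0.684834.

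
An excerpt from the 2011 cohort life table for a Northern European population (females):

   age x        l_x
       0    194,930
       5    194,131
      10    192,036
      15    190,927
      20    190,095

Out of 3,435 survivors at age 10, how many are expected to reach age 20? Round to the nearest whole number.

The relevant probability is 190,095/192,036 = 0.989893.
Expected number = 3,435 × 0.989893 = 3400.

3400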